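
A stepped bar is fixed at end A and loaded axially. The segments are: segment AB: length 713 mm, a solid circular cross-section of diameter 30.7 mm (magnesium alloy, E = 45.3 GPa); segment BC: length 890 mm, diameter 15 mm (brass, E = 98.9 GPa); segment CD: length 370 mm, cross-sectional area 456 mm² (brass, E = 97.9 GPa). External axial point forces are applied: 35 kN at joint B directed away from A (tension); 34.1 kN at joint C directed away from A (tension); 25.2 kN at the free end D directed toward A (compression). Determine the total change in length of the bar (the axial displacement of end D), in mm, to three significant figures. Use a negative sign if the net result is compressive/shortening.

1.18 mm

Internal axial forces (sectioning from the free end, tension +): N_CD = -25.2 kN, N_BC = 8.9 kN, N_AB = 43.9 kN.
A_AB = 740.2 mm².
A_BC = 176.7 mm².
δ_AB = 43900·713/(740.2·45300) = 0.9334 mm
δ_BC = 8900·890/(176.7·98900) = 0.4532 mm
δ_CD = -25200·370/(456·97900) = -0.2089 mm
δ = Σδ_i = 1.178 mm.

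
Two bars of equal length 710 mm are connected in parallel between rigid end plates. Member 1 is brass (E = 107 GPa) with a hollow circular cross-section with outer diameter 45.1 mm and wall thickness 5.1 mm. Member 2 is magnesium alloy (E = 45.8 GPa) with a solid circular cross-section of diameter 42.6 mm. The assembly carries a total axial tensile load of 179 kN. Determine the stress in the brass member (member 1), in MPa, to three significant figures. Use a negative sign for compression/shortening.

A_1 = 640.9 mm².
A_2 = 1425 mm².
Equal strain + equilibrium ⇒ each member carries load in proportion to AE: A₁E₁ = 68570000 N, A₂E₂ = 65280000 N, ΣAE = 133900000 N.
σ₁ = P·E₁/ΣAE = 179000·107000/133900000 = 143.1 MPa.

143 MPa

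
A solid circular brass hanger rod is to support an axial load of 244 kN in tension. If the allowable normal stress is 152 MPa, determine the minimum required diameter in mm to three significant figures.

45.2 mm

Required area A ≥ P/σ_allow = 244000/152 = 1605 mm².
For a solid circular section, d ≥ √(4A/π) = 45.21 mm.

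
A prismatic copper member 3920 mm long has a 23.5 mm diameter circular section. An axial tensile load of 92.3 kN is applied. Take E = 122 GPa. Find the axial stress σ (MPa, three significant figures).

213 MPa

A = 433.7 mm².
σ = N/A = 92300/433.7 = 212.8 MPa.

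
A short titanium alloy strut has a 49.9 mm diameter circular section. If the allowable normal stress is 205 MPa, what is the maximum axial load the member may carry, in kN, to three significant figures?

401 kN

A = 1956 mm².
P_max = σ_allow · A = 205 · 1956 = 400900 N = 400.9 kN.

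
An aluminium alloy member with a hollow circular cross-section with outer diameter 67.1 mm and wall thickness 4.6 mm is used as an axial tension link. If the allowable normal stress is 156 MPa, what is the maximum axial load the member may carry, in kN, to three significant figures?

A = 903.2 mm².
P_max = σ_allow · A = 156 · 903.2 = 140900 N = 140.9 kN.

141 kN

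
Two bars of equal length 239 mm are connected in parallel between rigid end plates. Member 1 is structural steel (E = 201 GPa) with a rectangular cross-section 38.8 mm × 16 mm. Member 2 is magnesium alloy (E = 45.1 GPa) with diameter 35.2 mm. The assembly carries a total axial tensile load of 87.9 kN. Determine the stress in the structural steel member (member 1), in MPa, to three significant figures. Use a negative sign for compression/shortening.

105 MPa

A_1 = 620.8 mm².
A_2 = 973.1 mm².
Equal strain + equilibrium ⇒ each member carries load in proportion to AE: A₁E₁ = 124800000 N, A₂E₂ = 43890000 N, ΣAE = 168700000 N.
σ₁ = P·E₁/ΣAE = 87900·201000/168700000 = 104.7 MPa.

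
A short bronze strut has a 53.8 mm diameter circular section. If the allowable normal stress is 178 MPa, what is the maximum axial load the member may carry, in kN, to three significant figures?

A = 2273 mm².
P_max = σ_allow · A = 178 · 2273 = 404600 N = 404.6 kN.

405 kN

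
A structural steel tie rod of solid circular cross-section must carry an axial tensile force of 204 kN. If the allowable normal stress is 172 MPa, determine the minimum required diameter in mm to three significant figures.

38.9 mm

Required area A ≥ P/σ_allow = 204000/172 = 1186 mm².
For a solid circular section, d ≥ √(4A/π) = 38.86 mm.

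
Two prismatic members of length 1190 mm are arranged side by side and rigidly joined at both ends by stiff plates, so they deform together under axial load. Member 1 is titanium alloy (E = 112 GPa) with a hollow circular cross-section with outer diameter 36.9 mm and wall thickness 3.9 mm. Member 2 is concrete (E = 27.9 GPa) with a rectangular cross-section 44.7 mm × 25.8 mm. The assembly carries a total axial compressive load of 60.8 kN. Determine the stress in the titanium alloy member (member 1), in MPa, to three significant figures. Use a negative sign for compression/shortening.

A_1 = 404.3 mm².
A_2 = 1153 mm².
Equal strain + equilibrium ⇒ each member carries load in proportion to AE: A₁E₁ = 45280000 N, A₂E₂ = 32180000 N, ΣAE = 77460000 N.
σ₁ = P·E₁/ΣAE = -60800·112000/77460000 = -87.91 MPa.

-87.9 MPa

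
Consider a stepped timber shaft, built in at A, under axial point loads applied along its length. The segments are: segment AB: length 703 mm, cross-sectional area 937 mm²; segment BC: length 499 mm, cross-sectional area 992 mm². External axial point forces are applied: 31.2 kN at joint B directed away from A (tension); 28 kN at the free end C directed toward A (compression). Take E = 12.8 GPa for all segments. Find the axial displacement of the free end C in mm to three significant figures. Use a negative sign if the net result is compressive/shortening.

-0.913 mm

Internal axial forces (sectioning from the free end, tension +): N_BC = -28 kN, N_AB = 3.2 kN.
δ_AB = 3200·703/(937·12800) = 0.1876 mm
δ_BC = -28000·499/(992·12800) = -1.1 mm
δ = Σδ_i = -0.9128 mm.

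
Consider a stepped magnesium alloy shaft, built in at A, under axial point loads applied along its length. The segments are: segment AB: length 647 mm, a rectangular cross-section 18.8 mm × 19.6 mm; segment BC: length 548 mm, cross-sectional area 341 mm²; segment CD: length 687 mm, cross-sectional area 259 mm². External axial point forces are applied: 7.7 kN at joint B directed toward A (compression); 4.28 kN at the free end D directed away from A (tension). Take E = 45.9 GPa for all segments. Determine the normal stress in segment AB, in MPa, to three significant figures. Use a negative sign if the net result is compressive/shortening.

Internal axial forces (sectioning from the free end, tension +): N_CD = 4.28 kN, N_BC = 4.28 kN, N_AB = -3.42 kN.
A_AB = 368.5 mm².
σ_AB = N_AB/A_AB = -3420/368.5 = -9.281 MPa.

-9.28 MPa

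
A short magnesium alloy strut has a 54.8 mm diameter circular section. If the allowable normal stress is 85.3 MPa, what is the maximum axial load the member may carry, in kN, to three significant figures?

A = 2359 mm².
P_max = σ_allow · A = 85.3 · 2359 = 201200 N = 201.2 kN.

201 kN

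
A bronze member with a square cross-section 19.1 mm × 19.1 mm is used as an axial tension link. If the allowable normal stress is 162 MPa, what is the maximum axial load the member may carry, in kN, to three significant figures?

A = 364.8 mm².
P_max = σ_allow · A = 162 · 364.8 = 59100 N = 59.1 kN.

59.1 kN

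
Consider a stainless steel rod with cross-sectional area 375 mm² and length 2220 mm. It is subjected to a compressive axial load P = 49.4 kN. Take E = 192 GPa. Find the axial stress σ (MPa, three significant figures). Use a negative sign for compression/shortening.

-132 MPa

σ = N/A = -49400/375 = -131.7 MPa.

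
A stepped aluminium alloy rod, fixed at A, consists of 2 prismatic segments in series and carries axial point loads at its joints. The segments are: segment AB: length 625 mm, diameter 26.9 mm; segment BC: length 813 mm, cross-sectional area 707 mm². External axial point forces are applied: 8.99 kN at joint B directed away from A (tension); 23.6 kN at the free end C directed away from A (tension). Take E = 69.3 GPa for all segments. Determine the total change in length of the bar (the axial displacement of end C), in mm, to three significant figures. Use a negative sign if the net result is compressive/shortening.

0.909 mm

Internal axial forces (sectioning from the free end, tension +): N_BC = 23.6 kN, N_AB = 32.59 kN.
A_AB = 568.3 mm².
δ_AB = 32590·625/(568.3·69300) = 0.5172 mm
δ_BC = 23600·813/(707·69300) = 0.3916 mm
δ = Σδ_i = 0.9088 mm.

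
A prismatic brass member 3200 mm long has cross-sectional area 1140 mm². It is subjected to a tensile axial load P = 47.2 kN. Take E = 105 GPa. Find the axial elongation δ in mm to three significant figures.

1.26 mm

δ_mech = NL/(AE) = 47200·3200/(1140·105000) = 1.262 mm.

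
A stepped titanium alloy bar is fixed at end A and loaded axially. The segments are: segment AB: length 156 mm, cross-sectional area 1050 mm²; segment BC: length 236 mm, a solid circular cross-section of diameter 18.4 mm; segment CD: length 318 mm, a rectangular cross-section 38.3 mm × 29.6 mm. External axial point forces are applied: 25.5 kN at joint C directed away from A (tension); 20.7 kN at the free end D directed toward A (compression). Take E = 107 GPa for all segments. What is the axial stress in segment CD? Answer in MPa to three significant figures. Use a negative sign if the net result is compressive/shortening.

-18.3 MPa

Internal axial forces (sectioning from the free end, tension +): N_CD = -20.7 kN, N_BC = 4.8 kN, N_AB = 4.8 kN.
A_CD = 1134 mm².
σ_CD = N_CD/A_CD = -20700/1134 = -18.26 MPa.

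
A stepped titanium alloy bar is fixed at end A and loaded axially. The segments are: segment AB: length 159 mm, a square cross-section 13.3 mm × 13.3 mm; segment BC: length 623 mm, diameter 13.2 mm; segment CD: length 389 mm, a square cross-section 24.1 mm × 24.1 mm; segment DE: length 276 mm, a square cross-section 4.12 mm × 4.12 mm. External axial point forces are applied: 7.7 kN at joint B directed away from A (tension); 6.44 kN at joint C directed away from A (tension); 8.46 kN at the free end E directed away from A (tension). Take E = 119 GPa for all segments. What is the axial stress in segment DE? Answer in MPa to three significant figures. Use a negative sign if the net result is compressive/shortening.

498 MPa

Internal axial forces (sectioning from the free end, tension +): N_DE = 8.46 kN, N_CD = 8.46 kN, N_BC = 14.9 kN, N_AB = 22.6 kN.
A_DE = 16.97 mm².
σ_DE = N_DE/A_DE = 8460/16.97 = 498.4 MPa.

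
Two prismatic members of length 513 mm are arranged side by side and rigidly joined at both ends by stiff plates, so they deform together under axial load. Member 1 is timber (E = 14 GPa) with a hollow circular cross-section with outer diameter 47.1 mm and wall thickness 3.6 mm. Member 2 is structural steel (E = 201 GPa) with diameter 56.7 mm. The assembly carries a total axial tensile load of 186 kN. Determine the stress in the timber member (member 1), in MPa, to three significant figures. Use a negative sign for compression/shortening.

5.06 MPa

A_1 = 492 mm².
A_2 = 2525 mm².
Equal strain + equilibrium ⇒ each member carries load in proportion to AE: A₁E₁ = 6888000 N, A₂E₂ = 507500000 N, ΣAE = 514400000 N.
σ₁ = P·E₁/ΣAE = 186000·14000/514400000 = 5.062 MPa.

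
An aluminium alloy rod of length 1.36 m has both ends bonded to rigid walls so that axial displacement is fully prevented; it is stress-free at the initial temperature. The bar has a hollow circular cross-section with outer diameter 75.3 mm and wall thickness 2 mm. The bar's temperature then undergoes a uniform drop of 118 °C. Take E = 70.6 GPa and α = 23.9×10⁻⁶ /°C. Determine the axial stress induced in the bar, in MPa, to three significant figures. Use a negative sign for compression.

199 MPa

Free thermal expansion αLΔT = 23.9e-6 · 1360 · -118 = -3.835 mm.
The walls impose strain ε = −(-3.835)/1360 = 2.8202e-03; σ = Eε = 70600 · 2.8202e-03 = 199.1 MPa.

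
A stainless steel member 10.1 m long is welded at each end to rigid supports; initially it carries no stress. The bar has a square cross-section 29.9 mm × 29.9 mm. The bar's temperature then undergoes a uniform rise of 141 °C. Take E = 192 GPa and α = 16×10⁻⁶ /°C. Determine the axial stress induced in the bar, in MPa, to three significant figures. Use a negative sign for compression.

Free thermal expansion αLΔT = 16e-6 · 10100 · 141 = 22.79 mm.
The walls impose strain ε = −(22.79)/10100 = -2.2560e-03; σ = Eε = 192000 · -2.2560e-03 = -433.2 MPa.

-433 MPa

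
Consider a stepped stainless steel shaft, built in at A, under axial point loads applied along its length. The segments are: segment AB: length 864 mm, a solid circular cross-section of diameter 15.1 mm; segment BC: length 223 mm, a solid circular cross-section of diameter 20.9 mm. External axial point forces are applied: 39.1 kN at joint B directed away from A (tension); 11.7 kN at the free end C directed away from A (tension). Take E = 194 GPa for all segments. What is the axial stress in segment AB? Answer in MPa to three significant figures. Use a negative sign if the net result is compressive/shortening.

Internal axial forces (sectioning from the free end, tension +): N_BC = 11.7 kN, N_AB = 50.8 kN.
A_AB = 179.1 mm².
σ_AB = N_AB/A_AB = 50800/179.1 = 283.7 MPa.

284 MPa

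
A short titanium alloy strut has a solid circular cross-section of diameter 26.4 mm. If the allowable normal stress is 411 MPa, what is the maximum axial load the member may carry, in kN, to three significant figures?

225 kN

A = 547.4 mm².
P_max = σ_allow · A = 411 · 547.4 = 225000 N = 225 kN.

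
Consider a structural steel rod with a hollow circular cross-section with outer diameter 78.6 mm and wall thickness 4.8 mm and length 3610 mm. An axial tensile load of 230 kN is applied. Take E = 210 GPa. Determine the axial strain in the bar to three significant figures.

9.84e-04

A = 1113 mm².
σ = N/A = 206.7 MPa; ε = σ/E = 206.7/210000 = 9.841e-04.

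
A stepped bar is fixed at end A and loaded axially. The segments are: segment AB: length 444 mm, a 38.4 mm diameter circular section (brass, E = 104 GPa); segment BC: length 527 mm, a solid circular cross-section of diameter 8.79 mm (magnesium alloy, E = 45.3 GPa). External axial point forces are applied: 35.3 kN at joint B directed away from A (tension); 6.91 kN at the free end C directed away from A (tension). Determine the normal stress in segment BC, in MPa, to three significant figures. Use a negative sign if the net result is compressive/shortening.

114 MPa

Internal axial forces (sectioning from the free end, tension +): N_BC = 6.91 kN, N_AB = 42.21 kN.
A_BC = 60.68 mm².
σ_BC = N_BC/A_BC = 6910/60.68 = 113.9 MPa.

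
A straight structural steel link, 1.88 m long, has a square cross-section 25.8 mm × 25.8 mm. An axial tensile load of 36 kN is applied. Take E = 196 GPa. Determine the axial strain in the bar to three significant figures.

A = 665.6 mm².
σ = N/A = 54.08 MPa; ε = σ/E = 54.08/196000 = 2.759e-04.

2.76e-04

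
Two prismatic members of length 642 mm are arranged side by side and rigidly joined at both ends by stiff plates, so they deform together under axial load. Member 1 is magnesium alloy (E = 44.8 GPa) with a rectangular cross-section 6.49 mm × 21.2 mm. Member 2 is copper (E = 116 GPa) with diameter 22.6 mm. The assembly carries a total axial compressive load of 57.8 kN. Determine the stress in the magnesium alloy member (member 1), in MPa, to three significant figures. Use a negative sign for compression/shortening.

A_1 = 137.6 mm².
A_2 = 401.1 mm².
Equal strain + equilibrium ⇒ each member carries load in proportion to AE: A₁E₁ = 6164000 N, A₂E₂ = 46530000 N, ΣAE = 52700000 N.
σ₁ = P·E₁/ΣAE = -57800·44800/52700000 = -49.14 MPa.

-49.1 MPa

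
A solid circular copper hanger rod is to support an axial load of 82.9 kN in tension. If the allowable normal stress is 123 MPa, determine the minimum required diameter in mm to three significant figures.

29.3 mm

Required area A ≥ P/σ_allow = 82900/123 = 674 mm².
For a solid circular section, d ≥ √(4A/π) = 29.29 mm.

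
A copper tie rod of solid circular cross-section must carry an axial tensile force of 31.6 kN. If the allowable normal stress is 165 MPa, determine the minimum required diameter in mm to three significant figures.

15.6 mm

Required area A ≥ P/σ_allow = 31600/165 = 191.5 mm².
For a solid circular section, d ≥ √(4A/π) = 15.62 mm.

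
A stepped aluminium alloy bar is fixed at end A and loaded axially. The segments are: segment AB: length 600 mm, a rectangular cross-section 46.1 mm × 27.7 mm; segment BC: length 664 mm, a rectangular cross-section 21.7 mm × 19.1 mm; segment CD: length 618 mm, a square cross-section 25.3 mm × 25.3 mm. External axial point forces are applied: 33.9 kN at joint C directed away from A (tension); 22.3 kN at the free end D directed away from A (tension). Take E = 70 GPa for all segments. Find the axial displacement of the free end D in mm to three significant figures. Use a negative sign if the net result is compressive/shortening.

Internal axial forces (sectioning from the free end, tension +): N_CD = 22.3 kN, N_BC = 56.2 kN, N_AB = 56.2 kN.
A_AB = 1277 mm².
A_BC = 414.5 mm².
A_CD = 640.1 mm².
δ_AB = 56200·600/(1277·70000) = 0.3772 mm
δ_BC = 56200·664/(414.5·70000) = 1.286 mm
δ_CD = 22300·618/(640.1·70000) = 0.3076 mm
δ = Σδ_i = 1.971 mm.

1.97 mm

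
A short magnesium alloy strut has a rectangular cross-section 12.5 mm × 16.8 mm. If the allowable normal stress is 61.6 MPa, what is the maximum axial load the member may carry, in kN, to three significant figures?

12.9 kN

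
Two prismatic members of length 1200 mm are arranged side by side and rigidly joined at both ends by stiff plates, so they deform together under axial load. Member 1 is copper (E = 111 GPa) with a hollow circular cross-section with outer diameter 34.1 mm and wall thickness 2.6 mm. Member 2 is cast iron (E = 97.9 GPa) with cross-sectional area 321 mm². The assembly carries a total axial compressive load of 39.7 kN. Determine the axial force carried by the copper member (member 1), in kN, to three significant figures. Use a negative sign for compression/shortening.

A_1 = 257.3 mm².
Equal strain + equilibrium ⇒ each member carries load in proportion to AE: A₁E₁ = 28560000 N, A₂E₂ = 31430000 N, ΣAE = 59990000 N.
F₁ = P·A₁E₁/ΣAE = -39700·28560000/59990000 = -18900 N.

-18.9 kN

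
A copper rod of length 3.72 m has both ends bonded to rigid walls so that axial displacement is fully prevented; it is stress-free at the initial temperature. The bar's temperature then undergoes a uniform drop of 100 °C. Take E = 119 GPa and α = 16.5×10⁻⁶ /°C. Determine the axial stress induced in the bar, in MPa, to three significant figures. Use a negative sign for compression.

Free thermal expansion αLΔT = 16.5e-6 · 3720 · -100 = -6.138 mm.
The walls impose strain ε = −(-6.138)/3720 = 1.6500e-03; σ = Eε = 119000 · 1.6500e-03 = 196.3 MPa.

196 MPa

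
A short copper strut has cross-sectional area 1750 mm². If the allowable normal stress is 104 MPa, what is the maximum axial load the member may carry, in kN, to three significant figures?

182 kN

P_max = σ_allow · A = 104 · 1750 = 182000 N = 182 kN.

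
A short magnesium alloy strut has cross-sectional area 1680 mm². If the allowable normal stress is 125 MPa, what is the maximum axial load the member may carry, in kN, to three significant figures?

P_max = σ_allow · A = 125 · 1680 = 210000 N = 210 kN.

210 kN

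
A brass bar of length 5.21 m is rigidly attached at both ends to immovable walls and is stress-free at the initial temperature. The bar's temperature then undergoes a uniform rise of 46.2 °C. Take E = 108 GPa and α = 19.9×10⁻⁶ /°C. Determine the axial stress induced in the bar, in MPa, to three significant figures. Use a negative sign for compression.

-99.3 MPa

Free thermal expansion αLΔT = 19.9e-6 · 5210 · 46.2 = 4.79 mm.
The walls impose strain ε = −(4.79)/5210 = -9.1938e-04; σ = Eε = 108000 · -9.1938e-04 = -99.29 MPa.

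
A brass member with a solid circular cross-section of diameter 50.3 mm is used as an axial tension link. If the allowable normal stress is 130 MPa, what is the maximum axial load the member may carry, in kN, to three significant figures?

A = 1987 mm².
P_max = σ_allow · A = 130 · 1987 = 258300 N = 258.3 kN.

258 kN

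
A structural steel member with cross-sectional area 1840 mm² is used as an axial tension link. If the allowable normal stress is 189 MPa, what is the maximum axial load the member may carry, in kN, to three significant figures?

P_max = σ_allow · A = 189 · 1840 = 347800 N = 347.8 kN.

348 kN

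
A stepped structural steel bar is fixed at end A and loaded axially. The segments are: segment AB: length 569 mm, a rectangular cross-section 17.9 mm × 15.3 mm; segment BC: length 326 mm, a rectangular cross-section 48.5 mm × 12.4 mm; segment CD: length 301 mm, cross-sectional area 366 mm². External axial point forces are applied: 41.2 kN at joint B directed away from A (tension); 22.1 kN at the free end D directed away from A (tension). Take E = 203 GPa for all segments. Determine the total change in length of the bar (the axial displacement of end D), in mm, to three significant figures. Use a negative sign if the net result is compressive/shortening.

0.796 mm

Internal axial forces (sectioning from the free end, tension +): N_CD = 22.1 kN, N_BC = 22.1 kN, N_AB = 63.3 kN.
A_AB = 273.9 mm².
A_BC = 601.4 mm².
δ_AB = 63300·569/(273.9·203000) = 0.6479 mm
δ_BC = 22100·326/(601.4·203000) = 0.05901 mm
δ_CD = 22100·301/(366·203000) = 0.08953 mm
δ = Σδ_i = 0.7964 mm.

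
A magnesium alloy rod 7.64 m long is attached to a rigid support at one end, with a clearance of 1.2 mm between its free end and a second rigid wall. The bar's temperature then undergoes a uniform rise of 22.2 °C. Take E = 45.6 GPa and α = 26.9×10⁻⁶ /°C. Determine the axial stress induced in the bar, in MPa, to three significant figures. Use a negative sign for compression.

Free thermal expansion αLΔT = 26.9e-6 · 7640 · 22.2 = 4.562 mm.
The walls engage after the gap closes; constrained expansion = 4.562 − 1.2 = 3.362 mm.
The walls impose strain ε = −(3.362)/7640 = -4.4011e-04; σ = Eε = 45600 · -4.4011e-04 = -20.07 MPa.

-20.1 MPa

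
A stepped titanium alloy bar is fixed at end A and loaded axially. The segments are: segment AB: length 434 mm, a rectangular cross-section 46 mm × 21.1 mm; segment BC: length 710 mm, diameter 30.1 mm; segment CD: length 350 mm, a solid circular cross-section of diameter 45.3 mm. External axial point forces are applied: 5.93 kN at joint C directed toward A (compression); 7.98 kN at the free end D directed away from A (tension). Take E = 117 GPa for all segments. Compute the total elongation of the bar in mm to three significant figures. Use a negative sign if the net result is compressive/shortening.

0.0401 mm

Internal axial forces (sectioning from the free end, tension +): N_CD = 7.98 kN, N_BC = 2.05 kN, N_AB = 2.05 kN.
A_AB = 970.6 mm².
A_BC = 711.6 mm².
A_CD = 1612 mm².
δ_AB = 2050·434/(970.6·117000) = 0.007835 mm
δ_BC = 2050·710/(711.6·117000) = 0.01748 mm
δ_CD = 7980·350/(1612·117000) = 0.01481 mm
δ = Σδ_i = 0.04013 mm.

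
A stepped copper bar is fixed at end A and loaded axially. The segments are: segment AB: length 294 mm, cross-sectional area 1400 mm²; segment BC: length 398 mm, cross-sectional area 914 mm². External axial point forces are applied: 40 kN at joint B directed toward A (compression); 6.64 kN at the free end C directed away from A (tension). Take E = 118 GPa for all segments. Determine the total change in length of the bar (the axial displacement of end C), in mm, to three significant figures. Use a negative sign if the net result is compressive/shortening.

-0.0349 mm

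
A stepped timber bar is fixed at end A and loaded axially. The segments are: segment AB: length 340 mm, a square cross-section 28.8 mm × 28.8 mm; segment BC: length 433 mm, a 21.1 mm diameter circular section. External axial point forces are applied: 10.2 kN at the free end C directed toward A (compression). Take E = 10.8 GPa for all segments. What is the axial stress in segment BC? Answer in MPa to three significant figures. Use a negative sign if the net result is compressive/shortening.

Internal axial forces (sectioning from the free end, tension +): N_BC = -10.2 kN, N_AB = -10.2 kN.
A_BC = 349.7 mm².
σ_BC = N_BC/A_BC = -10200/349.7 = -29.17 MPa.

-29.2 MPa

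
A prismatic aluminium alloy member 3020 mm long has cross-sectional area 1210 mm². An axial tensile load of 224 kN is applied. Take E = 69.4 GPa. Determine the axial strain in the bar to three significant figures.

σ = N/A = 185.1 MPa; ε = σ/E = 185.1/69400 = 2.667e-03.

0.00267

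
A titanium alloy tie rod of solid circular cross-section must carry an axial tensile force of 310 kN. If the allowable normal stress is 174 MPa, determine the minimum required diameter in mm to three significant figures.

47.6 mm

Required area A ≥ P/σ_allow = 310000/174 = 1782 mm².
For a solid circular section, d ≥ √(4A/π) = 47.63 mm.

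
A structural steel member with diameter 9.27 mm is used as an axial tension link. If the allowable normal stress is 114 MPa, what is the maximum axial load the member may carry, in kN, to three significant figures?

7.69 kN

A = 67.49 mm².
P_max = σ_allow · A = 114 · 67.49 = 7694 N = 7.694 kN.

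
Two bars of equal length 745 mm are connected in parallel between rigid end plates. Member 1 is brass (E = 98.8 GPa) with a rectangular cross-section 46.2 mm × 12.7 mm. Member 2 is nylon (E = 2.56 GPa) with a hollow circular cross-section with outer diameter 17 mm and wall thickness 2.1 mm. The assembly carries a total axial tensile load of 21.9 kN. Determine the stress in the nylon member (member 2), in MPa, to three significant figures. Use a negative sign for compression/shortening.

A_1 = 586.7 mm².
A_2 = 98.3 mm².
Equal strain + equilibrium ⇒ each member carries load in proportion to AE: A₁E₁ = 57970000 N, A₂E₂ = 251600 N, ΣAE = 58220000 N.
σ₂ = P·E₂/ΣAE = 21900·2560/58220000 = 0.9629 MPa.

0.963 MPa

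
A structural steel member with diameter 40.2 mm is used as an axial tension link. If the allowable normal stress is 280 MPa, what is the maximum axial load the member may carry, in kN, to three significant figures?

A = 1269 mm².
P_max = σ_allow · A = 280 · 1269 = 355400 N = 355.4 kN.

355 kN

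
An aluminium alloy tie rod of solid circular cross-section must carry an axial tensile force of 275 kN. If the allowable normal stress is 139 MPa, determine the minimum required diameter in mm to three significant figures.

50.2 mm

Required area A ≥ P/σ_allow = 275000/139 = 1978 mm².
For a solid circular section, d ≥ √(4A/π) = 50.19 mm.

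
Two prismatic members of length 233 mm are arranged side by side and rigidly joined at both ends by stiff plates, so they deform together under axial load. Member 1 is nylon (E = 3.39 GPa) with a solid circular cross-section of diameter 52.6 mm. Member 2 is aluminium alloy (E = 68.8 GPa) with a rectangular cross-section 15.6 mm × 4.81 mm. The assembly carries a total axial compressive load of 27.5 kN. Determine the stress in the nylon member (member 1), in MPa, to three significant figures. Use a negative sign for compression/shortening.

-7.44 MPa

A_1 = 2173 mm².
A_2 = 75.04 mm².
Equal strain + equilibrium ⇒ each member carries load in proportion to AE: A₁E₁ = 7366000 N, A₂E₂ = 5162000 N, ΣAE = 12530000 N.
σ₁ = P·E₁/ΣAE = -27500·3390/12530000 = -7.441 MPa.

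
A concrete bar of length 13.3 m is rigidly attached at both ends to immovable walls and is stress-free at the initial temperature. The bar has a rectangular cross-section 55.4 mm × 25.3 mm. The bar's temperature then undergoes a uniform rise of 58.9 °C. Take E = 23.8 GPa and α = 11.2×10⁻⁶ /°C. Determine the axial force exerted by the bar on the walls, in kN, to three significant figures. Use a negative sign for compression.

Free thermal expansion αLΔT = 11.2e-6 · 13300 · 58.9 = 8.774 mm.
The walls impose strain ε = −(8.774)/13300 = -6.5968e-04; σ = Eε = 23800 · -6.5968e-04 = -15.7 MPa.
Wall reaction R = σ·A = -15.7·1402 = -22010 N = -22.01 kN.

-22.0 kN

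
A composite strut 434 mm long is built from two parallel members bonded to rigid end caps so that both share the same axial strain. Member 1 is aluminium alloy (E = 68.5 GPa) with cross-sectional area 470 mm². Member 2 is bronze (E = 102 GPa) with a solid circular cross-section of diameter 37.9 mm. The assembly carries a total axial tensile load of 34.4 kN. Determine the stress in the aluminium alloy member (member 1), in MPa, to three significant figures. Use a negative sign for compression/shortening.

16.0 MPa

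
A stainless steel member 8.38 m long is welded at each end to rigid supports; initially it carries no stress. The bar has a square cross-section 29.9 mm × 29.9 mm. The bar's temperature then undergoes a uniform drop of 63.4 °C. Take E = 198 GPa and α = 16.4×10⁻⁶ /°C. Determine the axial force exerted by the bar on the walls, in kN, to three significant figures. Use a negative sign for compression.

184 kN

Free thermal expansion αLΔT = 16.4e-6 · 8380 · -63.4 = -8.713 mm.
The walls impose strain ε = −(-8.713)/8380 = 1.0398e-03; σ = Eε = 198000 · 1.0398e-03 = 205.9 MPa.
Wall reaction R = σ·A = 205.9·894 = 184100 N = 184.1 kN.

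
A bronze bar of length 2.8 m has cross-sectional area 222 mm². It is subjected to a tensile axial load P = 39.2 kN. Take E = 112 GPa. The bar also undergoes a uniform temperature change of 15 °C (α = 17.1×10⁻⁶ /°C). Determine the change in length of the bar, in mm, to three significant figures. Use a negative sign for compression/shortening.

δ_mech = NL/(AE) = 39200·2800/(222·112000) = 4.414 mm.
δ_thermal = αLΔT = 17.1e-6·2800·15 = 0.7182 mm.
δ = δ_mech + δ_thermal = 5.133 mm.

5.13 mm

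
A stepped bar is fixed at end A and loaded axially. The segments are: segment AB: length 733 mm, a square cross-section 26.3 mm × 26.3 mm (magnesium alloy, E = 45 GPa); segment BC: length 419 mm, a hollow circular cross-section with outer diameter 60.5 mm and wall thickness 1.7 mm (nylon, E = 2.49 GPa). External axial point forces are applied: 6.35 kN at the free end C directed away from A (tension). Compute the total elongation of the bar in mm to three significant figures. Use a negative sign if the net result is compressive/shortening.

Internal axial forces (sectioning from the free end, tension +): N_BC = 6.35 kN, N_AB = 6.35 kN.
A_AB = 691.7 mm².
A_BC = 314 mm².
δ_AB = 6350·733/(691.7·45000) = 0.1495 mm
δ_BC = 6350·419/(314·2490) = 3.403 mm
δ = Σδ_i = 3.552 mm.

3.55 mm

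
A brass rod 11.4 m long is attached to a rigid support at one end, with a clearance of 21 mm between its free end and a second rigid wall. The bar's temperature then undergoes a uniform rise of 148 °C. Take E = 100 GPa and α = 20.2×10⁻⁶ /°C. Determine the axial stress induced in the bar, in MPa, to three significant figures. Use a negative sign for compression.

Free thermal expansion αLΔT = 20.2e-6 · 11400 · 148 = 34.08 mm.
The walls engage after the gap closes; constrained expansion = 34.08 − 21 = 13.08 mm.
The walls impose strain ε = −(13.08)/11400 = -1.1475e-03; σ = Eε = 100000 · -1.1475e-03 = -114.7 MPa.

-115 MPa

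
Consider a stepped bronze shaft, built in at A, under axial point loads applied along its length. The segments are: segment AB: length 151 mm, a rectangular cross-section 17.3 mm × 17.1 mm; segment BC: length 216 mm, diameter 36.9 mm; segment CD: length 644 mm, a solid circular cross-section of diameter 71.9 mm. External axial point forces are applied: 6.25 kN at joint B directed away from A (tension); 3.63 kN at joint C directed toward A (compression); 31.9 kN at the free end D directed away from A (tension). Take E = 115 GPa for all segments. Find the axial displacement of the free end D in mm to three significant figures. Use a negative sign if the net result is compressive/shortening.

Internal axial forces (sectioning from the free end, tension +): N_CD = 31.9 kN, N_BC = 28.27 kN, N_AB = 34.52 kN.
A_AB = 295.8 mm².
A_BC = 1069 mm².
A_CD = 4060 mm².
δ_AB = 34520·151/(295.8·115000) = 0.1532 mm
δ_BC = 28270·216/(1069·115000) = 0.04965 mm
δ_CD = 31900·644/(4060·115000) = 0.044 mm
δ = Σδ_i = 0.2469 mm.

0.247 mm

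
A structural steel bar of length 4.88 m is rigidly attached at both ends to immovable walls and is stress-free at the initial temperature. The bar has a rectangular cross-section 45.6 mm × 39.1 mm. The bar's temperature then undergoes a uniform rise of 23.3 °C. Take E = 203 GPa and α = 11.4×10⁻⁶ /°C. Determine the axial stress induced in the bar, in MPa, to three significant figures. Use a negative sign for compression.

-53.9 MPa

Free thermal expansion αLΔT = 11.4e-6 · 4880 · 23.3 = 1.296 mm.
The walls impose strain ε = −(1.296)/4880 = -2.6562e-04; σ = Eε = 203000 · -2.6562e-04 = -53.92 MPa.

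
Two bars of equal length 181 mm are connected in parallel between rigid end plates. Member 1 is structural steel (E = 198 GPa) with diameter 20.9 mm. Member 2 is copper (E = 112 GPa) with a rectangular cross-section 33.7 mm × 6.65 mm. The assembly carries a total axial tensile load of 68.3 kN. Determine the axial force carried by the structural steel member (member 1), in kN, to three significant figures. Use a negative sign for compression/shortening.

49.9 kN

A_1 = 343.1 mm².
A_2 = 224.1 mm².
Equal strain + equilibrium ⇒ each member carries load in proportion to AE: A₁E₁ = 67930000 N, A₂E₂ = 25100000 N, ΣAE = 93030000 N.
F₁ = P·A₁E₁/ΣAE = 68300·67930000/93030000 = 49870 N.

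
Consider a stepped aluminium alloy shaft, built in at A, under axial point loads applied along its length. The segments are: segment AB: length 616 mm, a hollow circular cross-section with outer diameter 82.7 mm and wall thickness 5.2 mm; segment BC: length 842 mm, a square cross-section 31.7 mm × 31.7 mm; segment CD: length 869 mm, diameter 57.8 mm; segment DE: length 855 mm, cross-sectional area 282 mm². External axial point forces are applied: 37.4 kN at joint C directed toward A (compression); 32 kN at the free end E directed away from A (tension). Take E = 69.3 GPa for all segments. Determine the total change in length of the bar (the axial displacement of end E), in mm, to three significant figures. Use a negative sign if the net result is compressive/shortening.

1.45 mm

Internal axial forces (sectioning from the free end, tension +): N_DE = 32 kN, N_CD = 32 kN, N_BC = -5.4 kN, N_AB = -5.4 kN.
A_AB = 1266 mm².
A_BC = 1005 mm².
A_CD = 2624 mm².
δ_AB = -5400·616/(1266·69300) = -0.03791 mm
δ_BC = -5400·842/(1005·69300) = -0.06529 mm
δ_CD = 32000·869/(2624·69300) = 0.1529 mm
δ_DE = 32000·855/(282·69300) = 1.4 mm
δ = Σδ_i = 1.45 mm.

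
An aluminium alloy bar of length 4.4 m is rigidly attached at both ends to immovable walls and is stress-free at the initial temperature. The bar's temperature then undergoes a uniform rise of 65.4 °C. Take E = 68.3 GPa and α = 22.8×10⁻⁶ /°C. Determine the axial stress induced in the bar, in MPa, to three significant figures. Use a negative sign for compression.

Free thermal expansion αLΔT = 22.8e-6 · 4400 · 65.4 = 6.561 mm.
The walls impose strain ε = −(6.561)/4400 = -1.4911e-03; σ = Eε = 68300 · -1.4911e-03 = -101.8 MPa.

-102 MPa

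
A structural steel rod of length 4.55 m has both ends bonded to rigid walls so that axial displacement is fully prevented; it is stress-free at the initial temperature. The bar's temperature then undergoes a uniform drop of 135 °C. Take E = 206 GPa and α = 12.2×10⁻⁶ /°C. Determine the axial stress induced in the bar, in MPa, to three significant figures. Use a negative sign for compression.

Free thermal expansion αLΔT = 12.2e-6 · 4550 · -135 = -7.494 mm.
The walls impose strain ε = −(-7.494)/4550 = 1.6470e-03; σ = Eε = 206000 · 1.6470e-03 = 339.3 MPa.

339 MPa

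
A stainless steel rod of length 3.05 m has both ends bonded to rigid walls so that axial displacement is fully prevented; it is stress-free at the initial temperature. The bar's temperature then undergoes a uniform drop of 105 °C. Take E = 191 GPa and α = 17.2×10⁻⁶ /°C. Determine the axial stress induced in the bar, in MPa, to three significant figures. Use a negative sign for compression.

345 MPa

Free thermal expansion αLΔT = 17.2e-6 · 3050 · -105 = -5.508 mm.
The walls impose strain ε = −(-5.508)/3050 = 1.8060e-03; σ = Eε = 191000 · 1.8060e-03 = 344.9 MPa.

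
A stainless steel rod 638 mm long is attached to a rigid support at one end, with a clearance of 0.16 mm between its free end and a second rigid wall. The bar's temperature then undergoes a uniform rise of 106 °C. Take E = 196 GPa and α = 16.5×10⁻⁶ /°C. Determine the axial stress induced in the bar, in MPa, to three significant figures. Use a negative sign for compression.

-294 MPa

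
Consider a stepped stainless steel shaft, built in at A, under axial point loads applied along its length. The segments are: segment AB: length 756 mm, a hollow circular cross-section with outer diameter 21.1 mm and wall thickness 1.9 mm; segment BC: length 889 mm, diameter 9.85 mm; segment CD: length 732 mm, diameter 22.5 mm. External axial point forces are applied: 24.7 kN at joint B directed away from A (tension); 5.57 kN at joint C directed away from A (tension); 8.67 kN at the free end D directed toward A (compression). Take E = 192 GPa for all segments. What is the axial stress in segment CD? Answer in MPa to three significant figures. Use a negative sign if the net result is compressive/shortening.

-21.8 MPa

Internal axial forces (sectioning from the free end, tension +): N_CD = -8.67 kN, N_BC = -3.1 kN, N_AB = 21.6 kN.
A_CD = 397.6 mm².
σ_CD = N_CD/A_CD = -8670/397.6 = -21.81 MPa.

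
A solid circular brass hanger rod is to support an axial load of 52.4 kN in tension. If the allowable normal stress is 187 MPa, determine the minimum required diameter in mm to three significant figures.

18.9 mm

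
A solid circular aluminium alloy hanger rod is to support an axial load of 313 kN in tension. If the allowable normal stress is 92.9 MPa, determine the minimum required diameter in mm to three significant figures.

65.5 mm

Required area A ≥ P/σ_allow = 313000/92.9 = 3369 mm².
For a solid circular section, d ≥ √(4A/π) = 65.5 mm.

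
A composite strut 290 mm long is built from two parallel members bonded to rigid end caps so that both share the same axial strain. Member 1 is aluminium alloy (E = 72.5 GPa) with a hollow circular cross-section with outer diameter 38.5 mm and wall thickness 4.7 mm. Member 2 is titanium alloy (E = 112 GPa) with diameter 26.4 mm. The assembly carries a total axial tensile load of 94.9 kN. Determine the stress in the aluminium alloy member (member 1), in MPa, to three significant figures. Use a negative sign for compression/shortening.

A_1 = 499.1 mm².
A_2 = 547.4 mm².
Equal strain + equilibrium ⇒ each member carries load in proportion to AE: A₁E₁ = 36180000 N, A₂E₂ = 61310000 N, ΣAE = 97490000 N.
σ₁ = P·E₁/ΣAE = 94900·72500/97490000 = 70.57 MPa.

70.6 MPa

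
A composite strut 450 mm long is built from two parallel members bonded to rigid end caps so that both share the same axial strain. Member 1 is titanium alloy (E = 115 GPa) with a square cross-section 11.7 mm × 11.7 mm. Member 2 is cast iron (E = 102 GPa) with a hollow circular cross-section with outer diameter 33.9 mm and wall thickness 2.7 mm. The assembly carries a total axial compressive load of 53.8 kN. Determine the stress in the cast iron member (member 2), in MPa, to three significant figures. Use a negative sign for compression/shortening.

A_1 = 136.9 mm².
A_2 = 264.6 mm².
Equal strain + equilibrium ⇒ each member carries load in proportion to AE: A₁E₁ = 15740000 N, A₂E₂ = 26990000 N, ΣAE = 42740000 N.
σ₂ = P·E₂/ΣAE = -53800·102000/42740000 = -128.4 MPa.

-128 MPa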